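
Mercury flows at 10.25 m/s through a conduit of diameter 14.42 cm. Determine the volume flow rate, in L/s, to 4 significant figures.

Q = A·v = 0.01633 m² × 10.25 m/s = 0.1674 m³/s.
Converting: 0.1674 m³/s × 1000 = 167.4 L/s.

Q ≈ 167.4 L/s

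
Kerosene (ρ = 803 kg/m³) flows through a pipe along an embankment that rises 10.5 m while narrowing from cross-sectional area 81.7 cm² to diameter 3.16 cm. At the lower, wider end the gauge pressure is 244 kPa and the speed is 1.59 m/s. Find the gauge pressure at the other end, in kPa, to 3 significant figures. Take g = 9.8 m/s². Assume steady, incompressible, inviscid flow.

Mass conservation (A₁v₁ = A₂v₂) gives v₂ = 1.59 × 81.7/7.84 = 16.6 m/s.
Applying Bernoulli between the two ends and solving for P₂: P₂ = P₁ + ½ρ(v₁² − v₂²) − ρgΔh.
P₂ = 244000 + ½·803·(1.59² − 16.6²) − 803·9.8·(+10.5) = 244000 + (-109000) − (82600) = 52200 Pa.

P₂ ≈ 52.2 kPa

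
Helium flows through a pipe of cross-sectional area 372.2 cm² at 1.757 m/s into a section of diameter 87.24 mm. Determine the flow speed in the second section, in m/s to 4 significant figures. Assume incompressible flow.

v₂ ≈ 10.94 m/s

The volume flow rate is constant, so v₂ = (A₁/A₂)v₁ = (372.2/59.78)·1.757 = 10.94 m/s.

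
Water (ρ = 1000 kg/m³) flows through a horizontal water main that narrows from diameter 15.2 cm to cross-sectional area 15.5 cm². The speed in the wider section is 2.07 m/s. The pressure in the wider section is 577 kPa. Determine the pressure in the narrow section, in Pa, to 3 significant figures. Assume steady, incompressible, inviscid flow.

Mass conservation (A₁v₁ = A₂v₂) gives v₂ = 2.07 × 181/15.5 = 24.2 m/s.
Along the horizontal streamline, P + ½ρv² is constant.
P₂ = P₁ − ½ρ(v₂² − v₁²) = 577000 − ½·1000·(24.2² − 2.07²) = 577000 − 291000 = 286000 Pa.

P₂ ≈ 286000 Pa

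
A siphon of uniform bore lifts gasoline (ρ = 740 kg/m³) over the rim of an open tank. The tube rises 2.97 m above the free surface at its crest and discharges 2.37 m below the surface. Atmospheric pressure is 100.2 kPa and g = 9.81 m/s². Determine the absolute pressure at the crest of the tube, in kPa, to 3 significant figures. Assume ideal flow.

P_top ≈ 61.4 kPa

The outlet speed comes from Torricelli: v = √(2g·2.37) = 6.82 m/s.
Continuity keeps v the same throughout the tube; from surface to crest, P_atm + 0 = P_top + ½ρv² + ρg·h_top.
P_top = 100200 − ½·740·6.82² − 740·9.81·2.97 = 61400 Pa.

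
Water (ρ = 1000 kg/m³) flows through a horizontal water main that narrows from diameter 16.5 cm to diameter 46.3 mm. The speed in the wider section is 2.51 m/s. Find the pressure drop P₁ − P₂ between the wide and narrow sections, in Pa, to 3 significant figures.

ΔP ≈ 505000 Pa

Mass conservation (A₁v₁ = A₂v₂) gives v₂ = 2.51 × 214/16.8 = 31.9 m/s.
Bernoulli (h₁ = h₂): P₁ − P₂ = ½ρ(v₂² − v₁²).
P₁ − P₂ = ½·1000·(31.9² − 2.51²) = ½·1000·1010 = 505000 Pa.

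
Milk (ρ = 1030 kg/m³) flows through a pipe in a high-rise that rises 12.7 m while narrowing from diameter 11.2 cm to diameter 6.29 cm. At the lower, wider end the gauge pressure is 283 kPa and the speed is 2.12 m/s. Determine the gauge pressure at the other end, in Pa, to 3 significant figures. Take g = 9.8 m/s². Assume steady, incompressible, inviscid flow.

The volume flow rate is constant, so v₂ = (A₁/A₂)v₁ = (98.5/31.1)·2.12 = 6.72 m/s.
Energy conservation along the streamline gives P₂ = P₁ − ½ρ(v₂² − v₁²) − ρg(h₂ − h₁).
P₂ = 283000 + ½·1030·(2.12² − 6.72²) − 1030·9.8·(+12.7) = 283000 + (-21000) − (128000) = 134000 Pa.

P₂ ≈ 134000 Pa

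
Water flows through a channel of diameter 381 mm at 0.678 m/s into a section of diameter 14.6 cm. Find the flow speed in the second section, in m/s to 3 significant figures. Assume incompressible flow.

v₂ = 4.62 m/s

Mass conservation (A₁v₁ = A₂v₂) gives v₂ = 0.678 × 1140/167 = 4.62 m/s.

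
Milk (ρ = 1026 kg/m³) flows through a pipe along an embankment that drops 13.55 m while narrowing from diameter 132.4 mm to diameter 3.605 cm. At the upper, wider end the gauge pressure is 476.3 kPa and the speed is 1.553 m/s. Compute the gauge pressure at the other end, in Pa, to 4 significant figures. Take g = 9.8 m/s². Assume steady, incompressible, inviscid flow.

388700 Pa

By continuity, v₂ = v₁·A₁/A₂ = 1.553·(137.7/10.21) = 20.95 m/s.
Applying Bernoulli between the two ends and solving for P₂: P₂ = P₁ + ½ρ(v₁² − v₂²) − ρgΔh.
P₂ = 476300 + ½·1026·(1.553² − 20.95²) − 1026·9.8·(−13.55) = 476300 + (-223900) − (-136200) = 388700 Pa.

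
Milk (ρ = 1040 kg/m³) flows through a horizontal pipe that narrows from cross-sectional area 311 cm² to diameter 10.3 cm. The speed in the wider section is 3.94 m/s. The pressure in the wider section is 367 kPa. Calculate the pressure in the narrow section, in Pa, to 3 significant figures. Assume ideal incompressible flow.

P₂ ≈ 263000 Pa

Continuity gives A₁v₁ = A₂v₂, so v₂ = (311 cm²)/(83.3 cm²) × 3.94 m/s = 14.7 m/s.
With no height change, Bernoulli's equation is P₁ + ½ρv₁² = P₂ + ½ρv₂².
P₂ = P₁ − ½ρ(v₂² − v₁²) = 367000 − ½·1040·(14.7² − 3.94²) = 367000 − 104000 = 263000 Pa.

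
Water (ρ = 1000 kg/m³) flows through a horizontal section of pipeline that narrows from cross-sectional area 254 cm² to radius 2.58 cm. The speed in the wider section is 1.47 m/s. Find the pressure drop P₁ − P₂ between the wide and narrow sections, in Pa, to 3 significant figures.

The volume flow rate is constant, so v₂ = (A₁/A₂)v₁ = (254/20.9)·1.47 = 17.9 m/s.
With no height change, Bernoulli's equation is P₁ + ½ρv₁² = P₂ + ½ρv₂².
P₁ − P₂ = ½·1000·(17.9² − 1.47²) = ½·1000·317 = 158000 Pa.

158000 Pa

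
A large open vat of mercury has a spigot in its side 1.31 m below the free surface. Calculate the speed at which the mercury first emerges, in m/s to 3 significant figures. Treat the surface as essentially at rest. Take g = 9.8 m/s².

5.07 m/s

The surface is effectively still and both ends are open, so ½v² = gh and v = √(2·9.8·1.31) = 5.07 m/s.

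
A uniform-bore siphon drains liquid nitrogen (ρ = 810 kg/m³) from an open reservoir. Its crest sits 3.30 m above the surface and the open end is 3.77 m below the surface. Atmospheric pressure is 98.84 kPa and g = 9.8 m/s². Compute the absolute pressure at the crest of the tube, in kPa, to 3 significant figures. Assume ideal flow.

The outlet speed comes from Torricelli: v = √(2g·3.77) = 8.60 m/s.
Continuity keeps v the same throughout the tube; from surface to crest, P_atm + 0 = P_top + ½ρv² + ρg·h_top.
P_top = 98840 − ½·810·8.60² − 810·9.8·3.30 = 42700 Pa.

P_top = 42.7 kPa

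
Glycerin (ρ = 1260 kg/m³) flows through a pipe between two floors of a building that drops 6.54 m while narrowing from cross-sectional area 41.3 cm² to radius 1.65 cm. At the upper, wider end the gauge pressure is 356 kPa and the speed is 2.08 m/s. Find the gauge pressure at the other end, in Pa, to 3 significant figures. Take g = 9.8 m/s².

The volume flow rate is constant, so v₂ = (A₁/A₂)v₁ = (41.3/8.55)·2.08 = 10.0 m/s.
Energy conservation along the streamline gives P₂ = P₁ − ½ρ(v₂² − v₁²) − ρg(h₂ − h₁).
P₂ = 356000 + ½·1260·(2.08² − 10.0²) − 1260·9.8·(−6.54) = 356000 + (-60800) − (-80800) = 376000 Pa.

P₂ ≈ 376000 Pa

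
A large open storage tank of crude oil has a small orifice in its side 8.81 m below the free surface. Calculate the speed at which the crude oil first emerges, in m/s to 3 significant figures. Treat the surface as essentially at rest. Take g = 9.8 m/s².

13.1 m/s

The surface is effectively still and both ends are open, so ½v² = gh and v = √(2·9.8·8.81) = 13.1 m/s.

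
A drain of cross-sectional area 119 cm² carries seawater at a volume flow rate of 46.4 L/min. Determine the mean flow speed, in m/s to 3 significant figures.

Q = 46.4 L/min = 0.000773 m³/s.
v = Q/A = 0.000773 / 0.0119 = 0.0650 m/s.

v = 0.0650 m/s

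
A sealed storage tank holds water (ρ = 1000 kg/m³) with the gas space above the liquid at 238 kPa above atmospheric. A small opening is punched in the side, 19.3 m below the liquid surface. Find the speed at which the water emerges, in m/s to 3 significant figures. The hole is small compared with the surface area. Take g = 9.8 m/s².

Take point 1 at the surface (v₁ ≈ 0) and point 2 at the hole (at atmospheric pressure). Bernoulli: P₁ + ρg h = P_atm + ½ρv₂².
With P₁ − P_atm = 238000 Pa, v₂ = √(2gh + 2ΔP/ρ) = √(2·9.8·19.3 + 2·238000/1000) = 29.2 m/s.

v ≈ 29.2 m/s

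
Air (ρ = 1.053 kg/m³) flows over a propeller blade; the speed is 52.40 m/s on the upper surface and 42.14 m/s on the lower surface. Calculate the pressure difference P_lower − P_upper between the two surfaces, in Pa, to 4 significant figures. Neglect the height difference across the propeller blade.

ΔP = 510.7 Pa

With negligible Δh, P + ½ρv² is constant, so P_low − P_up = ½ρ(v_up² − v_low²).
ΔP = ½·1.053·(52.40² − 42.14²) = 510.7 Pa.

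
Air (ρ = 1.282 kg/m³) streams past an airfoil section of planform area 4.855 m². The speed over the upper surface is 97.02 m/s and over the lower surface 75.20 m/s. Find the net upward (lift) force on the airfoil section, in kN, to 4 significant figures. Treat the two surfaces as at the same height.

With equal heights on the two surfaces, Bernoulli gives P_lower − P_upper = ½ρ(v_upper² − v_lower²).
ΔP = ½·1.282·(97.02² − 75.20²) = 2409 Pa.
Lift = ΔP · A = 2409 × 4.855 = 11690 N.

11.69 kN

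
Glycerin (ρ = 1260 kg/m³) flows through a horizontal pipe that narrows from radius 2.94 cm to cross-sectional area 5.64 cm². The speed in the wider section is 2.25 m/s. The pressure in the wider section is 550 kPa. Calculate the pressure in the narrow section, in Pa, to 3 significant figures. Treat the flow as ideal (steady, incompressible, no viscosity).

By continuity, v₂ = v₁·A₁/A₂ = 2.25·(27.2/5.64) = 10.8 m/s.
The pipe is horizontal, so Bernoulli reduces to P₁ + ½ρv₁² = P₂ + ½ρv₂².
P₂ = P₁ − ½ρ(v₂² − v₁²) = 550000 − ½·1260·(10.8² − 2.25²) = 550000 − 70700 = 479000 Pa.

P₂ ≈ 479000 Pa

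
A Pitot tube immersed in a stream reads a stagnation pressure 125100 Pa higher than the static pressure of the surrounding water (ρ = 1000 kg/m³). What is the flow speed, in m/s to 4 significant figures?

15.82 m/s

Bernoulli between the free stream and the stagnation point: ½ρv² = P_stag − P_static.
v = √(2ΔP/ρ) = √(2·125100/1000) = 15.82 m/s.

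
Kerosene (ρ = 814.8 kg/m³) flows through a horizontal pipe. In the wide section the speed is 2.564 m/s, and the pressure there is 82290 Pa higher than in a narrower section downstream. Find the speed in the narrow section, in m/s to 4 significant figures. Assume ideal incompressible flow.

14.44 m/s

Along the level pipe P + ½ρv² is conserved, hence v₂² = v₁² + 2(P₁ − P₂)/ρ.
v₂ = √(2.564² + 2·82290/814.8) = √(6.574 + 202.0) = 14.44 m/s.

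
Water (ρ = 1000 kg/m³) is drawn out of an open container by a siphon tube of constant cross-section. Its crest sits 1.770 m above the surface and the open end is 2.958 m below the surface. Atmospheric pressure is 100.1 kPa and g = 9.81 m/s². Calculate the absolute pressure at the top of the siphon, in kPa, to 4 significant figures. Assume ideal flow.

The outlet speed comes from Torricelli: v = √(2g·2.958) = 7.618 m/s.
With constant cross-section the crest speed equals v; applying Bernoulli from the surface up to the crest, P_top = P_atm − ½ρv² − ρg·h_top.
P_top = 100100 − ½·1000·7.618² − 1000·9.81·1.770 = 53720 Pa.

53.72 kPa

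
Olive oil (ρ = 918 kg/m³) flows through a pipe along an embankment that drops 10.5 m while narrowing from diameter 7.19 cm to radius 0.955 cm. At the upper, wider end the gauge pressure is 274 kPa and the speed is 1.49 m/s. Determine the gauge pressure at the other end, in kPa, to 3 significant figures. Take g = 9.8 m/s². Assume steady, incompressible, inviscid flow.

P₂ ≈ 165 kPa

Mass conservation (A₁v₁ = A₂v₂) gives v₂ = 1.49 × 40.6/2.87 = 21.1 m/s.
Applying Bernoulli between the two ends and solving for P₂: P₂ = P₁ + ½ρ(v₁² − v₂²) − ρgΔh.
P₂ = 274000 + ½·918·(1.49² − 21.1²) − 918·9.8·(−10.5) = 274000 + (-204000) − (-94500) = 165000 Pa.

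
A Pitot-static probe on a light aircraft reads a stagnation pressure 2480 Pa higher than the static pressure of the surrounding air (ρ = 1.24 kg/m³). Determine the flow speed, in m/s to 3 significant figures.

v = 63.2 m/s

At the stagnation point the flow is brought to rest, so Bernoulli gives P_stag − P_static = ½ρv².
v = √(2ΔP/ρ) = √(2·2480/1.24) = 63.2 m/s.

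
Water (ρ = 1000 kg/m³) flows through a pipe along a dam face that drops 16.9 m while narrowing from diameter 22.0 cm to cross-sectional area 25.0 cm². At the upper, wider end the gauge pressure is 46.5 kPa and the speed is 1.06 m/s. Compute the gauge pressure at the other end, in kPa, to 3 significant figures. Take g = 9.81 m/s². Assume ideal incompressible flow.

Mass conservation (A₁v₁ = A₂v₂) gives v₂ = 1.06 × 380/25.0 = 16.1 m/s.
Applying Bernoulli between the two ends and solving for P₂: P₂ = P₁ + ½ρ(v₁² − v₂²) − ρgΔh.
P₂ = 46500 + ½·1000·(1.06² − 16.1²) − 1000·9.81·(−16.9) = 46500 + (-129000) − (-166000) = 83000 Pa.

83.0 kPa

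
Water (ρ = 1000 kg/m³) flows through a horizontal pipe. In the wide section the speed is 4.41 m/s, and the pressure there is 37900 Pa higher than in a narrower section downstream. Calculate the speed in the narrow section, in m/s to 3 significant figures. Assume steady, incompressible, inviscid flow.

Along the level pipe P + ½ρv² is conserved, hence v₂² = v₁² + 2(P₁ − P₂)/ρ.
v₂ = √(4.41² + 2·37900/1000) = √(19.4 + 75.8) = 9.76 m/s.

9.76 m/s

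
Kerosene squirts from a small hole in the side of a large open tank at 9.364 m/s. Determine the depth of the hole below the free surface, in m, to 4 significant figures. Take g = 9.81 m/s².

For a small hole in a large open tank, ½v² = gh, giving h = v²/(2g).
h = 9.364²/(2·9.81) = 87.68/19.62 = 4.469 m.

h = 4.469 m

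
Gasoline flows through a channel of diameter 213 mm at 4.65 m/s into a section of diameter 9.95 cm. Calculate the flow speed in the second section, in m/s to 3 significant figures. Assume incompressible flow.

By continuity, v₂ = v₁·A₁/A₂ = 4.65·(356/77.8) = 21.3 m/s.

v₂ = 21.3 m/s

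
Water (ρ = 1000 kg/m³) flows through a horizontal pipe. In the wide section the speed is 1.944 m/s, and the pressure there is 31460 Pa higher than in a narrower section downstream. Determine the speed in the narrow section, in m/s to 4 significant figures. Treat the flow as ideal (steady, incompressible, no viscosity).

8.167 m/s

With h₁ = h₂, rearranging Bernoulli gives v₂ = √(v₁² + 2ΔP/ρ).
v₂ = √(1.944² + 2·31460/1000) = √(3.779 + 62.92) = 8.167 m/s.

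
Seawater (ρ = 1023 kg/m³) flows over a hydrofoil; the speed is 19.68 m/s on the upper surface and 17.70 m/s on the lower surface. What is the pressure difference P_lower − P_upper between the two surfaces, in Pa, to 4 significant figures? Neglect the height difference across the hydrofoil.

ΔP ≈ 37860 Pa

The pressure is lower where the speed is higher: ΔP = ½ρ(v_up² − v_low²).
ΔP = ½·1023·(19.68² − 17.70²) = 37860 Pa.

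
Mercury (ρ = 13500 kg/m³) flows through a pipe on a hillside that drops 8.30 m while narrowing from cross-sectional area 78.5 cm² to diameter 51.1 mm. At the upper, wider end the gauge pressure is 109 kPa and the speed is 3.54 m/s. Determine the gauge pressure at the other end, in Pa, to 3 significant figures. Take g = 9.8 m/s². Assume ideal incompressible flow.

P₂ ≈ 52400 Pa

By continuity, v₂ = v₁·A₁/A₂ = 3.54·(78.5/20.5) = 13.6 m/s.
Bernoulli: P₁ + ½ρv₁² + ρg h₁ = P₂ + ½ρv₂² + ρg h₂, so P₂ = P₁ + ½ρ(v₁² − v₂²) − ρg(h₂ − h₁).
P₂ = 109000 + ½·13500·(3.54² − 13.6²) − 13500·9.8·(−8.30) = 109000 + (-1150000) − (-1100000) = 52400 Pa.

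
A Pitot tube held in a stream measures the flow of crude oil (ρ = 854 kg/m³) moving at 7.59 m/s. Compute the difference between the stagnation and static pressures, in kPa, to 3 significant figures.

24.6 kPa

Bernoulli between the free stream and the stagnation point: ½ρv² = P_stag − P_static.
ΔP = ½·854·7.59² = 24600 Pa.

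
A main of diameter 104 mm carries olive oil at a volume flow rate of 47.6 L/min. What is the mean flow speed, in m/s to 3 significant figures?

0.0934 m/s

Q = 47.6 L/min = 0.000793 m³/s.
v = Q/A = 0.000793 / 0.00849 = 0.0934 m/s.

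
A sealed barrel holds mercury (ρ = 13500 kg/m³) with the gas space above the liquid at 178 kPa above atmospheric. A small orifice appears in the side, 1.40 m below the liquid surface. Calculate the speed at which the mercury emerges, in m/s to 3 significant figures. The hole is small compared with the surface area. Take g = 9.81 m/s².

Take point 1 at the surface (v₁ ≈ 0) and point 2 at the hole (at atmospheric pressure). Bernoulli: P₁ + ρg h = P_atm + ½ρv₂².
With P₁ − P_atm = 178000 Pa, v₂ = √(2gh + 2ΔP/ρ) = √(2·9.81·1.40 + 2·178000/13500) = 7.34 m/s.

v ≈ 7.34 m/s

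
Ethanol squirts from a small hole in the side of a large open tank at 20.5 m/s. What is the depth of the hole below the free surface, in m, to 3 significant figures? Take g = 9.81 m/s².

Torricelli: v = √(2gh), so h = v²/(2g).
h = 20.5²/(2·9.81) = 420/19.62 = 21.4 m.

h ≈ 21.4 m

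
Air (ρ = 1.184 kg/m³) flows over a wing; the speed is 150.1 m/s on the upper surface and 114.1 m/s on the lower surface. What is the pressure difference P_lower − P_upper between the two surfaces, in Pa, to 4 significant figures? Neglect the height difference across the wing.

With negligible Δh, P + ½ρv² is constant, so P_low − P_up = ½ρ(v_up² − v_low²).
ΔP = ½·1.184·(150.1² − 114.1²) = 5631 Pa.

5631 Pa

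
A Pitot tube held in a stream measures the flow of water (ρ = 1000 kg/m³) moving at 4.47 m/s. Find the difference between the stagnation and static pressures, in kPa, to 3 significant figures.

At the stagnation point the flow is brought to rest, so Bernoulli gives P_stag − P_static = ½ρv².
ΔP = ½·1000·4.47² = 9990 Pa.

ΔP = 9.99 kPa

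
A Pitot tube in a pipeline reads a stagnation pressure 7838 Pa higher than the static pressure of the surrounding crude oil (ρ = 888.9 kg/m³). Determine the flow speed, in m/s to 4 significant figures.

At the stagnation point the flow is brought to rest, so Bernoulli gives P_stag − P_static = ½ρv².
v = √(2ΔP/ρ) = √(2·7838/888.9) = 4.199 m/s.

4.199 m/s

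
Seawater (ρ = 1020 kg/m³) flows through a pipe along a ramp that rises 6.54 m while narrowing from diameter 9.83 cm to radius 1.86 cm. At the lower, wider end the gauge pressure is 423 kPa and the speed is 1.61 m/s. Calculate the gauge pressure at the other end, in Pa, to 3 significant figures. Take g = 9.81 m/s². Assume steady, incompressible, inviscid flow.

294000 Pa

Mass conservation (A₁v₁ = A₂v₂) gives v₂ = 1.61 × 75.9/10.9 = 11.2 m/s.
Applying Bernoulli between the two ends and solving for P₂: P₂ = P₁ + ½ρ(v₁² − v₂²) − ρgΔh.
P₂ = 423000 + ½·1020·(1.61² − 11.2²) − 1020·9.81·(+6.54) = 423000 + (-63100) − (65400) = 294000 Pa.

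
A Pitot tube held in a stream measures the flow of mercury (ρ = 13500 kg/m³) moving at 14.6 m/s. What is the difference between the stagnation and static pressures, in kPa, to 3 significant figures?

At the stagnation point the flow is brought to rest, so Bernoulli gives P_stag − P_static = ½ρv².
ΔP = ½·13500·14.6² = 1440000 Pa.

ΔP ≈ 1440 kPa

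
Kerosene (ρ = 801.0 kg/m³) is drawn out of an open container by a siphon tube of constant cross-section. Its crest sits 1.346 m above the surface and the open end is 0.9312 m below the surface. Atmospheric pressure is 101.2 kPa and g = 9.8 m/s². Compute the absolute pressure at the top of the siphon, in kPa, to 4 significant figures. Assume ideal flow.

83.32 kPa

From the surface to the outlet (both open to atmosphere, surface at rest): v = √(2g·h_out) = √(2·9.8·0.9312) = 4.272 m/s.
Continuity keeps v the same throughout the tube; from surface to crest, P_atm + 0 = P_top + ½ρv² + ρg·h_top.
P_top = 101200 − ½·801.0·4.272² − 801.0·9.8·1.346 = 83320 Pa.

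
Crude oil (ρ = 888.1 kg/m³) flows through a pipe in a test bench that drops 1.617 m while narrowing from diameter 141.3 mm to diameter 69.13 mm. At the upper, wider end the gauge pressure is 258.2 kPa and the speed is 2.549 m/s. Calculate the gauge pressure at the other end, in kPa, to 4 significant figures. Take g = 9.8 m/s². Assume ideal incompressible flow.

By continuity, v₂ = v₁·A₁/A₂ = 2.549·(156.8/37.53) = 10.65 m/s.
Energy conservation along the streamline gives P₂ = P₁ − ½ρ(v₂² − v₁²) − ρg(h₂ − h₁).
P₂ = 258200 + ½·888.1·(2.549² − 10.65²) − 888.1·9.8·(−1.617) = 258200 + (-47470) − (-14070) = 224800 Pa.

P₂ ≈ 224.8 kPa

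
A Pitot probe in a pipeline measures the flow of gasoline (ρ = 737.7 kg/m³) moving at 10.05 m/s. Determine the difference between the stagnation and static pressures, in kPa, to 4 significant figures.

The dynamic pressure equals the rise in static pressure at the stagnation point: ΔP = ½ρv².
ΔP = ½·737.7·10.05² = 37250 Pa.

ΔP ≈ 37.25 kPa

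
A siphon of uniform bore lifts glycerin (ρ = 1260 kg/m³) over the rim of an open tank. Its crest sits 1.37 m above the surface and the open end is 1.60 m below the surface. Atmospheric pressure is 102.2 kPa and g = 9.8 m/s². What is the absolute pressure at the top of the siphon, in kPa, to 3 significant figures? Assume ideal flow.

P_top = 65.5 kPa

The outlet speed comes from Torricelli: v = √(2g·1.60) = 5.60 m/s.
The bore is uniform, so the speed at the crest is the same v. Bernoulli surface→crest: P_atm = P_top + ½ρv² + ρg·h_top.
P_top = 102200 − ½·1260·5.60² − 1260·9.8·1.37 = 65500 Pa.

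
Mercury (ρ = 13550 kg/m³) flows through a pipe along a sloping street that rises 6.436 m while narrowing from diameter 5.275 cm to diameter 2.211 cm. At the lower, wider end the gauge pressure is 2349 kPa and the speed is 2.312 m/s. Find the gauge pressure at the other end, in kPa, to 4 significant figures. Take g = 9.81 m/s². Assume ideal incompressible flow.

By continuity, v₂ = v₁·A₁/A₂ = 2.312·(21.85/3.839) = 13.16 m/s.
Energy conservation along the streamline gives P₂ = P₁ − ½ρ(v₂² − v₁²) − ρg(h₂ − h₁).
P₂ = 2349000 + ½·13550·(2.312² − 13.16²) − 13550·9.81·(+6.436) = 2349000 + (-1137000) − (855500) = 356400 Pa.

P₂ = 356.4 kPa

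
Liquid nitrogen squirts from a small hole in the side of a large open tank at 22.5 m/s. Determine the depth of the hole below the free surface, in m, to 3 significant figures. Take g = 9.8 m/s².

h ≈ 25.8 m

For a small hole in a large open tank, ½v² = gh, giving h = v²/(2g).
h = 22.5²/(2·9.8) = 506/19.60 = 25.8 m.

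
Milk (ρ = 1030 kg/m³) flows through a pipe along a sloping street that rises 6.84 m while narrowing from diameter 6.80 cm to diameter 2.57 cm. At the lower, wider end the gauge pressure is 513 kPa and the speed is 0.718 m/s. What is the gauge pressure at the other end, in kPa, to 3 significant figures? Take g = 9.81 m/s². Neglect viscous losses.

P₂ ≈ 431 kPa

Mass conservation (A₁v₁ = A₂v₂) gives v₂ = 0.718 × 36.3/5.19 = 5.03 m/s.
Bernoulli: P₁ + ½ρv₁² + ρg h₁ = P₂ + ½ρv₂² + ρg h₂, so P₂ = P₁ + ½ρ(v₁² − v₂²) − ρg(h₂ − h₁).
P₂ = 513000 + ½·1030·(0.718² − 5.03²) − 1030·9.81·(+6.84) = 513000 + (-12700) − (69100) = 431000 Pa.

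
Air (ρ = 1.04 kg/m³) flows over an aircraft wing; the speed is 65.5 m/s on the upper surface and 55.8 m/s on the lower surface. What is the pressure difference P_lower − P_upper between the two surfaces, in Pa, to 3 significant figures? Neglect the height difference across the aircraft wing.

ΔP = 612 Pa

Bernoulli (same height): P_lower − P_upper = ½ρ(v_upper² − v_lower²).
ΔP = ½·1.04·(65.5² − 55.8²) = 612 Pa.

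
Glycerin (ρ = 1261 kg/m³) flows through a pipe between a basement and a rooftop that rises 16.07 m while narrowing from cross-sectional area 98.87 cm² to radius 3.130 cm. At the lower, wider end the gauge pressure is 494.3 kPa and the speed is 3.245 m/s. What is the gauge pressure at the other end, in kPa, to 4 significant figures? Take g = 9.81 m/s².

P₂ ≈ 233.6 kPa

Mass conservation (A₁v₁ = A₂v₂) gives v₂ = 3.245 × 98.87/30.78 = 10.42 m/s.
Applying Bernoulli between the two ends and solving for P₂: P₂ = P₁ + ½ρ(v₁² − v₂²) − ρgΔh.
P₂ = 494300 + ½·1261·(3.245² − 10.42²) − 1261·9.81·(+16.07) = 494300 + (-61870) − (198800) = 233600 Pa.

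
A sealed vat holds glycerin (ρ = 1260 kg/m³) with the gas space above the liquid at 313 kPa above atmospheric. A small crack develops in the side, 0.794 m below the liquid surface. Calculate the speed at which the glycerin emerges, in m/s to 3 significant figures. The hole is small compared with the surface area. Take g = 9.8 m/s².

v ≈ 22.6 m/s

Take point 1 at the surface (v₁ ≈ 0) and point 2 at the hole (at atmospheric pressure). Bernoulli: P₁ + ρg h = P_atm + ½ρv₂².
With P₁ − P_atm = 313000 Pa, v₂ = √(2gh + 2ΔP/ρ) = √(2·9.8·0.794 + 2·313000/1260) = 22.6 m/s.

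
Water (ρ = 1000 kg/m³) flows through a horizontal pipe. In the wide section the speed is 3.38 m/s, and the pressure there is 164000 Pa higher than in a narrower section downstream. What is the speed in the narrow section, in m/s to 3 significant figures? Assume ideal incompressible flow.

v₂ = 18.4 m/s

Along the level pipe P + ½ρv² is conserved, hence v₂² = v₁² + 2(P₁ − P₂)/ρ.
v₂ = √(3.38² + 2·164000/1000) = √(11.4 + 328) = 18.4 m/s.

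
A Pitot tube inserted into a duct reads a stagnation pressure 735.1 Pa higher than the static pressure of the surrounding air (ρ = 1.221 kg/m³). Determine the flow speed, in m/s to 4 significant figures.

The dynamic pressure equals the rise in static pressure at the stagnation point: ΔP = ½ρv².
v = √(2ΔP/ρ) = √(2·735.1/1.221) = 34.70 m/s.

34.70 m/s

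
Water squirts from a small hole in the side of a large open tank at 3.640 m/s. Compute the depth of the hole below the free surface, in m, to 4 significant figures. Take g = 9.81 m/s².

h = 0.6753 m

For a small hole in a large open tank, ½v² = gh, giving h = v²/(2g).
h = 3.640²/(2·9.81) = 13.25/19.62 = 0.6753 m.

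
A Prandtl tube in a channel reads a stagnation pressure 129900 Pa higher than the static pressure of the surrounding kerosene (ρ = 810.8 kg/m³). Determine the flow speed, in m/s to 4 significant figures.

The dynamic pressure equals the rise in static pressure at the stagnation point: ΔP = ½ρv².
v = √(2ΔP/ρ) = √(2·129900/810.8) = 17.90 m/s.

v = 17.90 m/s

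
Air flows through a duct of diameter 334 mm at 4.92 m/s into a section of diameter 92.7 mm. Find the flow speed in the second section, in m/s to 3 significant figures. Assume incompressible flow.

v₂ ≈ 63.9 m/s

The volume flow rate is constant, so v₂ = (A₁/A₂)v₁ = (876/67.5)·4.92 = 63.9 m/s.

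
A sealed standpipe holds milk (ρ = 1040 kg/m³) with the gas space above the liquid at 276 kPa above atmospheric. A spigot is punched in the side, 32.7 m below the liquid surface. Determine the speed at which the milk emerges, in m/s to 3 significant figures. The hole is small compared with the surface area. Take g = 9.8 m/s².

Take point 1 at the surface (v₁ ≈ 0) and point 2 at the hole (at atmospheric pressure). Bernoulli: P₁ + ρg h = P_atm + ½ρv₂².
With P₁ − P_atm = 276000 Pa, v₂ = √(2gh + 2ΔP/ρ) = √(2·9.8·32.7 + 2·276000/1040) = 34.2 m/s.

v = 34.2 m/s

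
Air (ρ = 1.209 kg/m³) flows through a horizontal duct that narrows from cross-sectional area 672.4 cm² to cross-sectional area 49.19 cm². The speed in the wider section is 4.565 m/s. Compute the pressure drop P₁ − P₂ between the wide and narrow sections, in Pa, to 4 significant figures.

Mass conservation (A₁v₁ = A₂v₂) gives v₂ = 4.565 × 672.4/49.19 = 62.40 m/s.
With no height change, Bernoulli's equation is P₁ + ½ρv₁² = P₂ + ½ρv₂².
P₁ − P₂ = ½·1.209·(62.40² − 4.565²) = ½·1.209·3873 = 2341 Pa.

ΔP = 2341 Pa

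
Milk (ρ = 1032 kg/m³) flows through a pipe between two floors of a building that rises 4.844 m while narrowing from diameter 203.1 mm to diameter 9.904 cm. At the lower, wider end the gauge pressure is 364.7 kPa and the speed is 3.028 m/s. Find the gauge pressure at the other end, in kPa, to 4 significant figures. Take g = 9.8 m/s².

By continuity, v₂ = v₁·A₁/A₂ = 3.028·(324.0/77.04) = 12.73 m/s.
Energy conservation along the streamline gives P₂ = P₁ − ½ρ(v₂² − v₁²) − ρg(h₂ − h₁).
P₂ = 364700 + ½·1032·(3.028² − 12.73²) − 1032·9.8·(+4.844) = 364700 + (-78940) − (48990) = 236800 Pa.

P₂ ≈ 236.8 kPa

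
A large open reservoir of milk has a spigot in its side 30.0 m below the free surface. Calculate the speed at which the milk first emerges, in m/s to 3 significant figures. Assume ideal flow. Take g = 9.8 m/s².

v ≈ 24.2 m/s

With the surface at rest and both surface and jet at atmospheric pressure, Bernoulli gives ρg h = ½ρv², so v = √(2gh) = √(2·9.8·30.0) = 24.2 m/s.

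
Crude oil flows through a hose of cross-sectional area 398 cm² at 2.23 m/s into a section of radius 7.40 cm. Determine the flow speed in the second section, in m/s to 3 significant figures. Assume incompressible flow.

Continuity gives A₁v₁ = A₂v₂, so v₂ = (398 cm²)/(172 cm²) × 2.23 m/s = 5.16 m/s.

v₂ = 5.16 m/s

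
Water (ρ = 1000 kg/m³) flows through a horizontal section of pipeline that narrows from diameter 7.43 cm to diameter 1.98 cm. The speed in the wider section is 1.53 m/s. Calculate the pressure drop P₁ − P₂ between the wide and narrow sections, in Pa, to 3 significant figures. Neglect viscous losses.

ΔP ≈ 231000 Pa

The volume flow rate is constant, so v₂ = (A₁/A₂)v₁ = (43.4/3.08)·1.53 = 21.5 m/s.
Bernoulli (h₁ = h₂): P₁ − P₂ = ½ρ(v₂² − v₁²).
P₁ − P₂ = ½·1000·(21.5² − 1.53²) = ½·1000·462 = 231000 Pa.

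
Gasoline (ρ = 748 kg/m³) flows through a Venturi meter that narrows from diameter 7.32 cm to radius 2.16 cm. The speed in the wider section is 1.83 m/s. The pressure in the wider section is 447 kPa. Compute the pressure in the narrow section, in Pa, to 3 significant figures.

P₂ = 438000 Pa

Continuity gives A₁v₁ = A₂v₂, so v₂ = (42.1 cm²)/(14.7 cm²) × 1.83 m/s = 5.25 m/s.
The pipe is horizontal, so Bernoulli reduces to P₁ + ½ρv₁² = P₂ + ½ρv₂².
P₂ = P₁ − ½ρ(v₂² − v₁²) = 447000 − ½·748·(5.25² − 1.83²) = 447000 − 9070 = 438000 Pa.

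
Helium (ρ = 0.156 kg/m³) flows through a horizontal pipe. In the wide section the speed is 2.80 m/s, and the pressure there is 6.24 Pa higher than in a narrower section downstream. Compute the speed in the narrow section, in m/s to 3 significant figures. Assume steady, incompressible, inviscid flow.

v₂ = 9.37 m/s

With h₁ = h₂, rearranging Bernoulli gives v₂ = √(v₁² + 2ΔP/ρ).
v₂ = √(2.80² + 2·6.24/0.156) = √(7.84 + 80.0) = 9.37 m/s.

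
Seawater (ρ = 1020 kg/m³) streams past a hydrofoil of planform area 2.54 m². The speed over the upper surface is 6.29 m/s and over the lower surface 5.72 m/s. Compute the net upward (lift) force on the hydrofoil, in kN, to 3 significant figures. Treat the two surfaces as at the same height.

F = 8.87 kN

The faster flow above has the lower pressure; Bernoulli (same height) gives ΔP = ½ρ(v_up² − v_low²).
ΔP = ½·1020·(6.29² − 5.72²) = 3490 Pa.
Lift = ΔP · A = 3490 × 2.54 = 8870 N.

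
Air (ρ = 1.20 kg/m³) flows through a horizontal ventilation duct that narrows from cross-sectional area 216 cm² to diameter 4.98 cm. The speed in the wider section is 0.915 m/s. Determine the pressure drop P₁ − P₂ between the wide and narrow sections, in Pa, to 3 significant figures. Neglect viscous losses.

By continuity, v₂ = v₁·A₁/A₂ = 0.915·(216/19.5) = 10.1 m/s.
With no height change, Bernoulli's equation is P₁ + ½ρv₁² = P₂ + ½ρv₂².
P₁ − P₂ = ½·1.20·(10.1² − 0.915²) = ½·1.20·102 = 61.3 Pa.

61.3 Pa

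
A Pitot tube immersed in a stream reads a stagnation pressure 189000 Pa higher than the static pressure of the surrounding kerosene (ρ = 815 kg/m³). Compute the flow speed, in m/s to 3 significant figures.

At the stagnation point the flow is brought to rest, so Bernoulli gives P_stag − P_static = ½ρv².
v = √(2ΔP/ρ) = √(2·189000/815) = 21.5 m/s.

21.5 m/s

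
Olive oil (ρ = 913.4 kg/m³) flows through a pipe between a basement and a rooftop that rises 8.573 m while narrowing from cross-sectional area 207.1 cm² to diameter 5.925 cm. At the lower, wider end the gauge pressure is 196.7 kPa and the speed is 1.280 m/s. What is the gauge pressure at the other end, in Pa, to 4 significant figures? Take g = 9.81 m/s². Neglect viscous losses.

78410 Pa

The volume flow rate is constant, so v₂ = (A₁/A₂)v₁ = (207.1/27.57)·1.280 = 9.614 m/s.
Applying Bernoulli between the two ends and solving for P₂: P₂ = P₁ + ½ρ(v₁² − v₂²) − ρgΔh.
P₂ = 196700 + ½·913.4·(1.280² − 9.614²) − 913.4·9.81·(+8.573) = 196700 + (-41470) − (76820) = 78410 Pa.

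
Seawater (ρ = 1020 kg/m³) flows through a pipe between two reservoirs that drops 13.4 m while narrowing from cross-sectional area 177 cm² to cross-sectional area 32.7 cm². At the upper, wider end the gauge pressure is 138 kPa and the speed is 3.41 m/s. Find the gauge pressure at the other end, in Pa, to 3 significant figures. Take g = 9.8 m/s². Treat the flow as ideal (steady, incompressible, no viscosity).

By continuity, v₂ = v₁·A₁/A₂ = 3.41·(177/32.7) = 18.5 m/s.
Applying Bernoulli between the two ends and solving for P₂: P₂ = P₁ + ½ρ(v₁² − v₂²) − ρgΔh.
P₂ = 138000 + ½·1020·(3.41² − 18.5²) − 1020·9.8·(−13.4) = 138000 + (-168000) − (-134000) = 104000 Pa.

104000 Pa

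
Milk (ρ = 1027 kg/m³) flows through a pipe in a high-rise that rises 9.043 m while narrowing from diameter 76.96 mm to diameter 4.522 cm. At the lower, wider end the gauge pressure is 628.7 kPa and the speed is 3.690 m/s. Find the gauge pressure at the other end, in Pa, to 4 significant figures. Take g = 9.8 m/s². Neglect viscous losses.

P₂ = 486000 Pa

The volume flow rate is constant, so v₂ = (A₁/A₂)v₁ = (46.52/16.06)·3.690 = 10.69 m/s.
Bernoulli: P₁ + ½ρv₁² + ρg h₁ = P₂ + ½ρv₂² + ρg h₂, so P₂ = P₁ + ½ρ(v₁² − v₂²) − ρg(h₂ − h₁).
P₂ = 628700 + ½·1027·(3.690² − 10.69²) − 1027·9.8·(+9.043) = 628700 + (-51670) − (91010) = 486000 Pa.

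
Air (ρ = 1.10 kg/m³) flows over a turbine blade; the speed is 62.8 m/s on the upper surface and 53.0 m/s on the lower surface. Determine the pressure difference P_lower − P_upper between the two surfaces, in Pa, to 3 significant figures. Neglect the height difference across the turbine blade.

ΔP ≈ 624 Pa

With negligible Δh, P + ½ρv² is constant, so P_low − P_up = ½ρ(v_up² − v_low²).
ΔP = ½·1.10·(62.8² − 53.0²) = 624 Pa.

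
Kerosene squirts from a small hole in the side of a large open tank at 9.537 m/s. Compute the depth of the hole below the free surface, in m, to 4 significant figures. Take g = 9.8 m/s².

h ≈ 4.641 m

For a small hole in a large open tank, ½v² = gh, giving h = v²/(2g).
h = 9.537²/(2·9.8) = 90.95/19.60 = 4.641 m.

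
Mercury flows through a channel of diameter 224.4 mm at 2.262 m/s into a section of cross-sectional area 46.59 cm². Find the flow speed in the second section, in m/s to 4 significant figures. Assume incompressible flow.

v₂ ≈ 19.20 m/s

By continuity, v₂ = v₁·A₁/A₂ = 2.262·(395.5/46.59) = 19.20 m/s.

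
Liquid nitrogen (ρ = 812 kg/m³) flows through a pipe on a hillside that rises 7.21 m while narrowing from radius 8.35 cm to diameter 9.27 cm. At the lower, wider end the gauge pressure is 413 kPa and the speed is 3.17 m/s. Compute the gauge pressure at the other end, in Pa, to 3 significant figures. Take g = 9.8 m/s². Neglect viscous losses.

Continuity gives A₁v₁ = A₂v₂, so v₂ = (219 cm²)/(67.5 cm²) × 3.17 m/s = 10.3 m/s.
Energy conservation along the streamline gives P₂ = P₁ − ½ρ(v₂² − v₁²) − ρg(h₂ − h₁).
P₂ = 413000 + ½·812·(3.17² − 10.3²) − 812·9.8·(+7.21) = 413000 + (-38900) − (57400) = 317000 Pa.

P₂ ≈ 317000 Pa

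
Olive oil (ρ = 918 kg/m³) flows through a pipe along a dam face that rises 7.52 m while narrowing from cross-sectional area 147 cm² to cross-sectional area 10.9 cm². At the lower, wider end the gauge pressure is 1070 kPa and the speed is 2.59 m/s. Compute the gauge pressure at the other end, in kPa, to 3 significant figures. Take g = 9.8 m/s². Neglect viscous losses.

Mass conservation (A₁v₁ = A₂v₂) gives v₂ = 2.59 × 147/10.9 = 34.9 m/s.
Applying Bernoulli between the two ends and solving for P₂: P₂ = P₁ + ½ρ(v₁² − v₂²) − ρgΔh.
P₂ = 1070000 + ½·918·(2.59² − 34.9²) − 918·9.8·(+7.52) = 1070000 + (-557000) − (67700) = 445000 Pa.

P₂ ≈ 445 kPa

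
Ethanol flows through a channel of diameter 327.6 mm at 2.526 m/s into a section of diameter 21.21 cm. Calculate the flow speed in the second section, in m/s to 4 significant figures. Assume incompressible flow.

v₂ ≈ 6.026 m/s

By continuity, v₂ = v₁·A₁/A₂ = 2.526·(842.9/353.3) = 6.026 m/s.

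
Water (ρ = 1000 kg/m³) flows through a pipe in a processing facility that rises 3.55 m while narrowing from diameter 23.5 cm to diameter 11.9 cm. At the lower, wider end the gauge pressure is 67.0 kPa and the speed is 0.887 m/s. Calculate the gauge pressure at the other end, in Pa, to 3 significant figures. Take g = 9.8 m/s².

Continuity gives A₁v₁ = A₂v₂, so v₂ = (434 cm²)/(111 cm²) × 0.887 m/s = 3.46 m/s.
Bernoulli: P₁ + ½ρv₁² + ρg h₁ = P₂ + ½ρv₂² + ρg h₂, so P₂ = P₁ + ½ρ(v₁² − v₂²) − ρg(h₂ − h₁).
P₂ = 67000 + ½·1000·(0.887² − 3.46²) − 1000·9.8·(+3.55) = 67000 + (-5590) − (34800) = 26600 Pa.

P₂ ≈ 26600 Pa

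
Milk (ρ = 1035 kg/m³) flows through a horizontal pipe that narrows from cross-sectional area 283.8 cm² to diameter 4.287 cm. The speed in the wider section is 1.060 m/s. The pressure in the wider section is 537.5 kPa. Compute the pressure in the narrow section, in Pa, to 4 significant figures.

By continuity, v₂ = v₁·A₁/A₂ = 1.060·(283.8/14.43) = 20.84 m/s.
With no height change, Bernoulli's equation is P₁ + ½ρv₁² = P₂ + ½ρv₂².
P₂ = P₁ − ½ρ(v₂² − v₁²) = 537500 − ½·1035·(20.84² − 1.060²) = 537500 − 224200 = 313300 Pa.

P₂ = 313300 Pa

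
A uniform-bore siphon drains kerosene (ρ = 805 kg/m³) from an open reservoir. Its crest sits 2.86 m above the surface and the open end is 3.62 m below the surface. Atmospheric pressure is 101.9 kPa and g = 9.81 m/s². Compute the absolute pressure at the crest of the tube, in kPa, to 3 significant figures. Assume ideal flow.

From the surface to the outlet (both open to atmosphere, surface at rest): v = √(2g·h_out) = √(2·9.81·3.62) = 8.43 m/s.
Continuity keeps v the same throughout the tube; from surface to crest, P_atm + 0 = P_top + ½ρv² + ρg·h_top.
P_top = 101900 − ½·805·8.43² − 805·9.81·2.86 = 50700 Pa.

50.7 kPa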